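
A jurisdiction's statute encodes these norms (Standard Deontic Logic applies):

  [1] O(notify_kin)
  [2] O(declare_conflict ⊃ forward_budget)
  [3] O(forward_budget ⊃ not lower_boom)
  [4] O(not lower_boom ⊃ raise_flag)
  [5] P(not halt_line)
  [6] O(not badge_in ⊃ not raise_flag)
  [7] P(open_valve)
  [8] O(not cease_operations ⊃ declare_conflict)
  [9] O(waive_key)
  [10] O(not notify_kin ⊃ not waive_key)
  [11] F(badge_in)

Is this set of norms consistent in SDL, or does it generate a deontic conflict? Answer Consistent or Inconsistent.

Consistent

Premise 10 is O(not notify_kin ⊃ not waive_key), but O(not notify_kin) is not derivable from the premises, so it does not yield O(not waive_key).
So O(not waive_key) is not derivable, and the apparent clash with O(waive_key) does not arise.
A world satisfying every obligation exists (e.g. badge_in=false, cease_operations=true, declare_conflict=false, forward_budget=false, halt_line=false, lower_boom=true, notify_kin=true, open_valve=false, raise_flag=false, waive_key=true); no atom is both obligatory and forbidden, so the set is consistent.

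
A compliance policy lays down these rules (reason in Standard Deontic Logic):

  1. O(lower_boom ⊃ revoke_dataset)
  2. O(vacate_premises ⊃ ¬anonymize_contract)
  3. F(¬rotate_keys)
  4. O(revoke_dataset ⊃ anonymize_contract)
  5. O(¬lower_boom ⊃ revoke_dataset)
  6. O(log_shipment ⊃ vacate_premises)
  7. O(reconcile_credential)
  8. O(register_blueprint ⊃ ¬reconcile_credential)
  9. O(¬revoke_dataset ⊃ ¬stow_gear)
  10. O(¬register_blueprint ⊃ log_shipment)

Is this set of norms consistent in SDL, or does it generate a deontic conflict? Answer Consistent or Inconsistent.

By case analysis on ¬lower_boom: premise 5 gives O(¬lower_boom ⊃ revoke_dataset) and premise 1 gives O(lower_boom ⊃ revoke_dataset), so O(revoke_dataset) either way.
With premise 4, O(revoke_dataset ⊃ anonymize_contract), the K-axiom yields O(anonymize_contract).
The contrapositive of premise 2 (O(vacate_premises ⊃ ¬anonymize_contract)) is O(anonymize_contract ⊃ ¬vacate_premises), and O(anonymize_contract) is already established, so O(¬vacate_premises).
Premise 6 is O(log_shipment ⊃ vacate_premises); contrapositively O(¬vacate_premises ⊃ ¬log_shipment). Since O(¬vacate_premises) holds, K gives O(¬log_shipment).
Premise 10, O(¬register_blueprint ⊃ log_shipment), contraposes to O(¬log_shipment ⊃ register_blueprint); with O(¬log_shipment) we get O(register_blueprint).
From O(register_blueprint) and premise 8, O(register_blueprint ⊃ ¬reconcile_credential), we obtain O(¬reconcile_credential).
Yet premise 7 states O(reconcile_credential).
We now have both O(¬reconcile_credential) and O(reconcile_credential) — reconcile_credential is simultaneously obligatory and forbidden, violating the D-axiom.

Inconsistent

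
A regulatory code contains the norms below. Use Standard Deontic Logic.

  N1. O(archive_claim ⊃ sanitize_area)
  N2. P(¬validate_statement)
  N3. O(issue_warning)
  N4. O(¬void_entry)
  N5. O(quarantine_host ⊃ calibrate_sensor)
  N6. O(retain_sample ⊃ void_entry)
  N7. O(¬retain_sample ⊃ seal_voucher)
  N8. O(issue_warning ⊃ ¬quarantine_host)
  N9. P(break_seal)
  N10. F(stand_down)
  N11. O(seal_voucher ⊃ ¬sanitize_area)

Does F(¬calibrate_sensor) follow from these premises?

No

Premise 5 is O(quarantine_host ⊃ calibrate_sensor), but O(quarantine_host) is not derivable from the premises, so it does not yield O(calibrate_sensor).
No other premise forces O(calibrate_sensor). An ideal world satisfying every premise can still have ¬calibrate_sensor true, so F(¬calibrate_sensor) is not derivable.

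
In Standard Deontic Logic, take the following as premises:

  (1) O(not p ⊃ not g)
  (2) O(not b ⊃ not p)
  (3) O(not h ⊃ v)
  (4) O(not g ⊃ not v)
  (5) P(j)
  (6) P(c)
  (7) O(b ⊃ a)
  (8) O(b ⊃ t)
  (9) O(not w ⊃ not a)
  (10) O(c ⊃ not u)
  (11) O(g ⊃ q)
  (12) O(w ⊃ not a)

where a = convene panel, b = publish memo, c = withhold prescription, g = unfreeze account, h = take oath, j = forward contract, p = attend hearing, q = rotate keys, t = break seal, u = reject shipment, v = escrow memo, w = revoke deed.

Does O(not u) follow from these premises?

Premise 10 is O(c ⊃ not u), but O(c) is not derivable from the premises (the permission P(c) asserts only not O(not c), not O(c)), so it does not yield O(not u).
No other premise forces O(not u). An ideal world satisfying every premise can still have not u false, so O(not u) is not derivable.

No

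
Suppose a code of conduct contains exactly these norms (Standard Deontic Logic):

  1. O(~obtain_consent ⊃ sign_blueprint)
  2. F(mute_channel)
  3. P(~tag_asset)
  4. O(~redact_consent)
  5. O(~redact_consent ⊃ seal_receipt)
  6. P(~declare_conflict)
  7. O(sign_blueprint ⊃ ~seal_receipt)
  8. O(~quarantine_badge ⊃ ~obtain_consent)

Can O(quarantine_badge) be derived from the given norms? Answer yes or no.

Yes

From premise 4 we have O(~redact_consent).
With premise 5, O(~redact_consent ⊃ seal_receipt), the K-axiom yields O(seal_receipt).
Premise 7, O(sign_blueprint ⊃ ~seal_receipt), contraposes to O(seal_receipt ⊃ ~sign_blueprint); with O(seal_receipt) we get O(~sign_blueprint).
Premise 1 is O(~obtain_consent ⊃ sign_blueprint); contrapositively O(~sign_blueprint ⊃ obtain_consent). Since O(~sign_blueprint) holds, K gives O(obtain_consent).
The contrapositive of premise 8 (O(~quarantine_badge ⊃ ~obtain_consent)) is O(obtain_consent ⊃ quarantine_badge), and O(obtain_consent) is already established, so O(quarantine_badge).
Premises 2, 3, 6 do not contribute to this derivation.
So O(quarantine_badge) follows.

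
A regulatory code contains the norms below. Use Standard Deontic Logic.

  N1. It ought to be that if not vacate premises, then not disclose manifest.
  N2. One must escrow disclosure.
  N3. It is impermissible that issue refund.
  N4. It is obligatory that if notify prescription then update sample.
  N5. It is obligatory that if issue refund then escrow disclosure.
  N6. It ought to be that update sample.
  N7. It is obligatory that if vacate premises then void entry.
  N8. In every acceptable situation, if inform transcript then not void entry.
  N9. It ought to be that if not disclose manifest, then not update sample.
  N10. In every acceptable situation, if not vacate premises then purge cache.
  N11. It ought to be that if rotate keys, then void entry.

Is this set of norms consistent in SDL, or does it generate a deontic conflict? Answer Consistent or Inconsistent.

Premise 5 is O(issue_refund → escrow_disclosure); even if O(escrow_disclosure) held, inferring O(issue_refund) would be affirming the consequent — invalid.
So O(issue_refund) is not derivable, and the apparent clash with O(¬issue_refund) does not arise.
A world satisfying every obligation exists (e.g. disclose_manifest=true, escrow_disclosure=true, inform_transcript=false, issue_refund=false, notify_prescription=false, purge_cache=false, rotate_keys=false, update_sample=true, vacate_premises=true, void_entry=true); no atom is both obligatory and forbidden, so the set is consistent.

Consistent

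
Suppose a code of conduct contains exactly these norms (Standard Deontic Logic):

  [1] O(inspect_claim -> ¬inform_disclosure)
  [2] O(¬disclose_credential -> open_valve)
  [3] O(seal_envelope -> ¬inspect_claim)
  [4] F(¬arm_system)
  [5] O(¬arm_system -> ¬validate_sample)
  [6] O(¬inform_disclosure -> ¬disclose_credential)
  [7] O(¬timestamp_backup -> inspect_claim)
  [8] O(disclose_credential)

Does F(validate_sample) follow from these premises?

Premise 5 is O(¬arm_system -> ¬validate_sample), but O(¬arm_system) is not derivable from the premises, so it does not yield O(¬validate_sample).
No other premise forces O(¬validate_sample). An ideal world satisfying every premise can still have validate_sample true, so F(validate_sample) is not derivable.

No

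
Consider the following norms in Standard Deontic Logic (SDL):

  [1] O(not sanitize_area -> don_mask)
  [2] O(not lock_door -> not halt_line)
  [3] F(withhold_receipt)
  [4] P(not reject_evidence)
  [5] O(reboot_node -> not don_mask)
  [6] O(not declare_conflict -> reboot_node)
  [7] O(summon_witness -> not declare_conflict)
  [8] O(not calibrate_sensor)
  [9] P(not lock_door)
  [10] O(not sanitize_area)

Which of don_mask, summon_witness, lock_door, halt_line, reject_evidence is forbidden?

From premise 10 we have O(not sanitize_area).
With premise 1, O(not sanitize_area -> don_mask), the K-axiom yields O(don_mask).
The contrapositive of premise 5 (O(reboot_node -> not don_mask)) is O(don_mask -> not reboot_node), and O(don_mask) is already established, so O(not reboot_node).
Premise 6, O(not declare_conflict -> reboot_node), contraposes to O(not reboot_node -> declare_conflict); with O(not reboot_node) we get O(declare_conflict).
The contrapositive of premise 7 (O(summon_witness -> not declare_conflict)) is O(declare_conflict -> not summon_witness), and O(declare_conflict) is already established, so O(not summon_witness).
So O(not summon_witness) holds, i.e. summon_witness is forbidden. None of the other listed options is forbidden under the premises.

summon_witness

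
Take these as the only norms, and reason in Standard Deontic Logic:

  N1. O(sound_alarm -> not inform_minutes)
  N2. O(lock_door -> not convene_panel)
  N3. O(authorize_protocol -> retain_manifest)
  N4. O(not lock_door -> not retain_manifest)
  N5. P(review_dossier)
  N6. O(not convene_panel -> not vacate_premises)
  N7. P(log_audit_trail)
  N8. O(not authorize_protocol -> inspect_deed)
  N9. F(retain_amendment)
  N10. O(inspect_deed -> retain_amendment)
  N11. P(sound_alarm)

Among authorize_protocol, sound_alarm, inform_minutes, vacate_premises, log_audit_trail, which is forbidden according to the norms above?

Premise 9, F(retain_amendment), is equivalent to O(not retain_amendment).
The contrapositive of premise 10 (O(inspect_deed -> retain_amendment)) is O(not retain_amendment -> not inspect_deed), and O(not retain_amendment) is already established, so O(not inspect_deed).
Premise 8, O(not authorize_protocol -> inspect_deed), contraposes to O(not inspect_deed -> authorize_protocol); with O(not inspect_deed) we get O(authorize_protocol).
Applying K to premise 3 (O(authorize_protocol -> retain_manifest)) and O(authorize_protocol) yields O(retain_manifest).
The contrapositive of premise 4 (O(not lock_door -> not retain_manifest)) is O(retain_manifest -> lock_door), and O(retain_manifest) is already established, so O(lock_door).
From O(lock_door) and premise 2, O(lock_door -> not convene_panel), we obtain O(not convene_panel).
With premise 6, O(not convene_panel -> not vacate_premises), the K-axiom yields O(not vacate_premises).
So O(not vacate_premises) holds, i.e. vacate_premises is forbidden. None of the other listed options is forbidden under the premises.

vacate_premises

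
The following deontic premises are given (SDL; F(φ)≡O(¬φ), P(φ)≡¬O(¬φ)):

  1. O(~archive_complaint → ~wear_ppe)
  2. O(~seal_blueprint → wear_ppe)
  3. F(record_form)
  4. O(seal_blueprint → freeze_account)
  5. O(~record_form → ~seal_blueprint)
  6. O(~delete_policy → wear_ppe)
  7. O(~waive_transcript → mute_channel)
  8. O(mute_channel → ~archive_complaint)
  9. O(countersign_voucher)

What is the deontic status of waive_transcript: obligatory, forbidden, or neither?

F(record_form) at premise 3 means O(~record_form).
Applying K to premise 5 (O(~record_form → ~seal_blueprint)) and O(~record_form) yields O(~seal_blueprint).
Applying K to premise 2 (O(~seal_blueprint → wear_ppe)) and O(~seal_blueprint) yields O(wear_ppe).
Premise 1, O(~archive_complaint → ~wear_ppe), contraposes to O(wear_ppe → archive_complaint); with O(wear_ppe) we get O(archive_complaint).
Premise 8 is O(mute_channel → ~archive_complaint); contrapositively O(archive_complaint → ~mute_channel). Since O(archive_complaint) holds, K gives O(~mute_channel).
The contrapositive of premise 7 (O(~waive_transcript → mute_channel)) is O(~mute_channel → waive_transcript), and O(~mute_channel) is already established, so O(waive_transcript).
Premises 4, 6, 9 do not contribute to this derivation.
Hence waive_transcript is obligatory.

Obligatory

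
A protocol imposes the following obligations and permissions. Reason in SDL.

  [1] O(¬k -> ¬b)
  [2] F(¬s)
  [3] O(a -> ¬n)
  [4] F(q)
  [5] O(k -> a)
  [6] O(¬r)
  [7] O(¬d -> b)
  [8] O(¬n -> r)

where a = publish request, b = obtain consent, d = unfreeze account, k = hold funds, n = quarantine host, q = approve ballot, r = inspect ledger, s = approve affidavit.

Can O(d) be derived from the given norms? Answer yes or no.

Yes

Premise 6 states O(¬r) outright.
Premise 8 is O(¬n -> r); contrapositively O(¬r -> n). Since O(¬r) holds, K gives O(n).
Premise 3 is O(a -> ¬n); contrapositively O(n -> ¬a). Since O(n) holds, K gives O(¬a).
Premise 5 is O(k -> a); contrapositively O(¬a -> ¬k). Since O(¬a) holds, K gives O(¬k).
From O(¬k) and premise 1, O(¬k -> ¬b), we obtain O(¬b).
The contrapositive of premise 7 (O(¬d -> b)) is O(¬b -> d), and O(¬b) is already established, so O(d).
Premises 2, 4 do not contribute to this derivation.
So O(d) follows.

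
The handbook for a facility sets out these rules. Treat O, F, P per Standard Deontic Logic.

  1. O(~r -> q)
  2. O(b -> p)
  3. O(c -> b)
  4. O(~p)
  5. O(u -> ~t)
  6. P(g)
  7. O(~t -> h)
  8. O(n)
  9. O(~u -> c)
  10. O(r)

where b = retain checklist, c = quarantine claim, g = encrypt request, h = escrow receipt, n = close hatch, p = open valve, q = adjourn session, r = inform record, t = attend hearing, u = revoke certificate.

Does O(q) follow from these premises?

Premise 1 is O(~r -> q), but O(~r) is not derivable from the premises, so it does not yield O(q).
No other premise forces O(q). An ideal world satisfying every premise can still have q false, so O(q) is not derivable.

No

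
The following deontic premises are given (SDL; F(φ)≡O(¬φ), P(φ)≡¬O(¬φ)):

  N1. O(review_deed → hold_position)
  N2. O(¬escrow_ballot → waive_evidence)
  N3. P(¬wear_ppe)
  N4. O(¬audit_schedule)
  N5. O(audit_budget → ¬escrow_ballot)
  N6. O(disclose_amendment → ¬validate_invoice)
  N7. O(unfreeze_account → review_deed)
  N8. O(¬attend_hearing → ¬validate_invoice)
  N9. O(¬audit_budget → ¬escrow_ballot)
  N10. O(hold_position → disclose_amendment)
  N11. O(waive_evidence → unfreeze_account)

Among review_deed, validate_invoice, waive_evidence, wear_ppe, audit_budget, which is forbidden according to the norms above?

By case analysis on audit_budget: premise 5 gives O(audit_budget → ¬escrow_ballot) and premise 9 gives O(¬audit_budget → ¬escrow_ballot), so O(¬escrow_ballot) either way.
Premise 2 is O(¬escrow_ballot → waive_evidence); since O(¬escrow_ballot), deontic closure gives O(waive_evidence).
Applying K to premise 11 (O(waive_evidence → unfreeze_account)) and O(waive_evidence) yields O(unfreeze_account).
With premise 7, O(unfreeze_account → review_deed), the K-axiom yields O(review_deed).
Premise 1 is O(review_deed → hold_position); since O(review_deed), deontic closure gives O(hold_position).
With premise 10, O(hold_position → disclose_amendment), the K-axiom yields O(disclose_amendment).
With premise 6, O(disclose_amendment → ¬validate_invoice), the K-axiom yields O(¬validate_invoice).
So O(¬validate_invoice) holds, i.e. validate_invoice is forbidden. None of the other listed options is forbidden under the premises.

validate_invoice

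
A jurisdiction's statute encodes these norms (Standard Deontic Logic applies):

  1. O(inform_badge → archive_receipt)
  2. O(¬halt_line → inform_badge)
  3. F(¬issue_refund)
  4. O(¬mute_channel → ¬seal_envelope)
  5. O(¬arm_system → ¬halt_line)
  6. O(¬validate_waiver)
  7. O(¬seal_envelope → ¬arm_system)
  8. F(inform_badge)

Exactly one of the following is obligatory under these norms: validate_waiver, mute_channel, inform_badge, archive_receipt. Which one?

mute_channel

F(inform_badge) at premise 8 means O(¬inform_badge).
Premise 2 is O(¬halt_line → inform_badge); contrapositively O(¬inform_badge → halt_line). Since O(¬inform_badge) holds, K gives O(halt_line).
The contrapositive of premise 5 (O(¬arm_system → ¬halt_line)) is O(halt_line → arm_system), and O(halt_line) is already established, so O(arm_system).
Premise 7 is O(¬seal_envelope → ¬arm_system); contrapositively O(arm_system → seal_envelope). Since O(arm_system) holds, K gives O(seal_envelope).
The contrapositive of premise 4 (O(¬mute_channel → ¬seal_envelope)) is O(seal_envelope → mute_channel), and O(seal_envelope) is already established, so O(mute_channel).
So O(mute_channel) holds — mute_channel is obligatory. None of the other listed options is made obligatory by any chain of premises.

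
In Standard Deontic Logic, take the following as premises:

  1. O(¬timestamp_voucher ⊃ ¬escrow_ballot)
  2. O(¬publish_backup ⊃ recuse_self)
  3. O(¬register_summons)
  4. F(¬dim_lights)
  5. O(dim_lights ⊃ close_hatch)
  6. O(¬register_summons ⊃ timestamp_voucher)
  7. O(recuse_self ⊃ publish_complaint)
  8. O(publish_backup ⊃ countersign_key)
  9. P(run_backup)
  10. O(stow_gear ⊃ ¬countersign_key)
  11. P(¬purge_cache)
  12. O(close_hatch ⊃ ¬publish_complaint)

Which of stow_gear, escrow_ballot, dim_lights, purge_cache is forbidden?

F(¬dim_lights) at premise 4 means O(dim_lights).
Premise 5 is O(dim_lights ⊃ close_hatch); since O(dim_lights), deontic closure gives O(close_hatch).
With premise 12, O(close_hatch ⊃ ¬publish_complaint), the K-axiom yields O(¬publish_complaint).
Premise 7 is O(recuse_self ⊃ publish_complaint); contrapositively O(¬publish_complaint ⊃ ¬recuse_self). Since O(¬publish_complaint) holds, K gives O(¬recuse_self).
Premise 2, O(¬publish_backup ⊃ recuse_self), contraposes to O(¬recuse_self ⊃ publish_backup); with O(¬recuse_self) we get O(publish_backup).
From O(publish_backup) and premise 8, O(publish_backup ⊃ countersign_key), we obtain O(countersign_key).
Premise 10, O(stow_gear ⊃ ¬countersign_key), contraposes to O(countersign_key ⊃ ¬stow_gear); with O(countersign_key) we get O(¬stow_gear).
So O(¬stow_gear) holds, i.e. stow_gear is forbidden. None of the other listed options is forbidden under the premises.

stow_gear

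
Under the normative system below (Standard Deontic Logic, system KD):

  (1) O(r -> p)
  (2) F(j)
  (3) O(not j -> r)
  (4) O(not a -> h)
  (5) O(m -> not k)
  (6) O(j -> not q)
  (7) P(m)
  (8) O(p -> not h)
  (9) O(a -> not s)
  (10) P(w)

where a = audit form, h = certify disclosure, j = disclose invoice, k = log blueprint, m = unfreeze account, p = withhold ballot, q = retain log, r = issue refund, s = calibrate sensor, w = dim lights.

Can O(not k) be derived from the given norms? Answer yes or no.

Premise 5 is O(m -> not k), but O(m) is not derivable from the premises (the permission P(m) asserts only not O(not m), not O(m)), so it does not yield O(not k).
No other premise forces O(not k). An ideal world satisfying every premise can still have not k false, so O(not k) is not derivable.

No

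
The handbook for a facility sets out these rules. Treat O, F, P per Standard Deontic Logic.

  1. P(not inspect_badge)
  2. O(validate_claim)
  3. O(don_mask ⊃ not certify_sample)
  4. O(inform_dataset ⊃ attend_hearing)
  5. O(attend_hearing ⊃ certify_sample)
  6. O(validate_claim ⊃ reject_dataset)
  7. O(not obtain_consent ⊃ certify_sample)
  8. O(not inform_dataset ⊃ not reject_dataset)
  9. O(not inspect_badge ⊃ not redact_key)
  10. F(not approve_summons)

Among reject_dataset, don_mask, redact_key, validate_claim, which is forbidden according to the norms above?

Premise 2 states O(validate_claim) outright.
From O(validate_claim) and premise 6, O(validate_claim ⊃ reject_dataset), we obtain O(reject_dataset).
Premise 8, O(not inform_dataset ⊃ not reject_dataset), contraposes to O(reject_dataset ⊃ inform_dataset); with O(reject_dataset) we get O(inform_dataset).
From O(inform_dataset) and premise 4, O(inform_dataset ⊃ attend_hearing), we obtain O(attend_hearing).
Premise 5 is O(attend_hearing ⊃ certify_sample); since O(attend_hearing), deontic closure gives O(certify_sample).
The contrapositive of premise 3 (O(don_mask ⊃ not certify_sample)) is O(certify_sample ⊃ not don_mask), and O(certify_sample) is already established, so O(not don_mask).
So O(not don_mask) holds, i.e. don_mask is forbidden. None of the other listed options is forbidden under the premises.

don_mask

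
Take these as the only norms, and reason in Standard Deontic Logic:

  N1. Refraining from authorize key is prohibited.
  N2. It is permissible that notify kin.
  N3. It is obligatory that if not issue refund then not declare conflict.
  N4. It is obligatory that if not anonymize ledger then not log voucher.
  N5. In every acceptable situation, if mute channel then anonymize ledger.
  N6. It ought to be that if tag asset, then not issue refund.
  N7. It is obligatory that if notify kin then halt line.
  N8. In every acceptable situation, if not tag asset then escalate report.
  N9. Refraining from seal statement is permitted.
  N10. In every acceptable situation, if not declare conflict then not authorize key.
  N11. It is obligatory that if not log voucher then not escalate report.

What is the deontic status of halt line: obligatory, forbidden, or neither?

Neither

Premise 7 is O(notify_kin → halt_line), but O(notify_kin) is not derivable from the premises (the permission P(notify_kin) asserts only ¬O(¬notify_kin), not O(notify_kin)), so it does not yield O(halt_line).
No premise or chain of K-axiom applications forces O(halt_line), and none forces O(¬halt_line). So halt_line is neither obligatory nor forbidden under these norms.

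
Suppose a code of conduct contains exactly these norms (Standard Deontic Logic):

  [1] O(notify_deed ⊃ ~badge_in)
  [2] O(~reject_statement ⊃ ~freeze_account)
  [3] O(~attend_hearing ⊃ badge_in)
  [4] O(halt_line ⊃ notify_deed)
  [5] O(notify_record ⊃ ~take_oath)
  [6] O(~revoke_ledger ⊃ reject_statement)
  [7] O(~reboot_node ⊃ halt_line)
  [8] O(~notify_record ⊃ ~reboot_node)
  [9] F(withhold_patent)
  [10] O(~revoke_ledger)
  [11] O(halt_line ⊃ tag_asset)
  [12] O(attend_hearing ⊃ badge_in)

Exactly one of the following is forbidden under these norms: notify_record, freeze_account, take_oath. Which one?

By case analysis on ~attend_hearing: premise 3 gives O(~attend_hearing ⊃ badge_in) and premise 12 gives O(attend_hearing ⊃ badge_in), so O(badge_in) either way.
Premise 1 is O(notify_deed ⊃ ~badge_in); contrapositively O(badge_in ⊃ ~notify_deed). Since O(badge_in) holds, K gives O(~notify_deed).
The contrapositive of premise 4 (O(halt_line ⊃ notify_deed)) is O(~notify_deed ⊃ ~halt_line), and O(~notify_deed) is already established, so O(~halt_line).
The contrapositive of premise 7 (O(~reboot_node ⊃ halt_line)) is O(~halt_line ⊃ reboot_node), and O(~halt_line) is already established, so O(reboot_node).
Premise 8, O(~notify_record ⊃ ~reboot_node), contraposes to O(reboot_node ⊃ notify_record); with O(reboot_node) we get O(notify_record).
With premise 5, O(notify_record ⊃ ~take_oath), the K-axiom yields O(~take_oath).
So O(~take_oath) holds, i.e. take_oath is forbidden. None of the other listed options is forbidden under the premises.

take_oath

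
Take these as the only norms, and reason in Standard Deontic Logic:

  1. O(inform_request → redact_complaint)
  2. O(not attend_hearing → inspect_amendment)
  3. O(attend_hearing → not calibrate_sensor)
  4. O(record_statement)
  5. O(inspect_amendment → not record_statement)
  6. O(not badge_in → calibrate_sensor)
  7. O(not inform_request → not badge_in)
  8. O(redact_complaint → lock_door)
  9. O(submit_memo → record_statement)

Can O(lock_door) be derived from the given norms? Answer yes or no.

Yes

Premise 4 states O(record_statement) outright.
Premise 5 is O(inspect_amendment → not record_statement); contrapositively O(record_statement → not inspect_amendment). Since O(record_statement) holds, K gives O(not inspect_amendment).
Premise 2 is O(not attend_hearing → inspect_amendment); contrapositively O(not inspect_amendment → attend_hearing). Since O(not inspect_amendment) holds, K gives O(attend_hearing).
With premise 3, O(attend_hearing → not calibrate_sensor), the K-axiom yields O(not calibrate_sensor).
Premise 6 is O(not badge_in → calibrate_sensor); contrapositively O(not calibrate_sensor → badge_in). Since O(not calibrate_sensor) holds, K gives O(badge_in).
Premise 7, O(not inform_request → not badge_in), contraposes to O(badge_in → inform_request); with O(badge_in) we get O(inform_request).
Applying K to premise 1 (O(inform_request → redact_complaint)) and O(inform_request) yields O(redact_complaint).
From O(redact_complaint) and premise 8, O(redact_complaint → lock_door), we obtain O(lock_door).
Premise 9 does not contribute to this derivation.
So O(lock_door) follows.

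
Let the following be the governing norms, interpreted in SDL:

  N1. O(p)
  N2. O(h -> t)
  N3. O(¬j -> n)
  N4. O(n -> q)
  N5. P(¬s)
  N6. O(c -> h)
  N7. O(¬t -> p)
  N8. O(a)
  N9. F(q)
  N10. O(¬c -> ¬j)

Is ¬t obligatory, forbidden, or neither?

Premise 9, F(q), is equivalent to O(¬q).
The contrapositive of premise 4 (O(n -> q)) is O(¬q -> ¬n), and O(¬q) is already established, so O(¬n).
Premise 3, O(¬j -> n), contraposes to O(¬n -> j); with O(¬n) we get O(j).
Premise 10, O(¬c -> ¬j), contraposes to O(j -> c); with O(j) we get O(c).
With premise 6, O(c -> h), the K-axiom yields O(h).
Applying K to premise 2 (O(h -> t)) and O(h) yields O(t).
Premises 1, 5, 7, 8 do not contribute to this derivation.
Thus O(t), which is F(¬t): ¬t is forbidden.

Forbidden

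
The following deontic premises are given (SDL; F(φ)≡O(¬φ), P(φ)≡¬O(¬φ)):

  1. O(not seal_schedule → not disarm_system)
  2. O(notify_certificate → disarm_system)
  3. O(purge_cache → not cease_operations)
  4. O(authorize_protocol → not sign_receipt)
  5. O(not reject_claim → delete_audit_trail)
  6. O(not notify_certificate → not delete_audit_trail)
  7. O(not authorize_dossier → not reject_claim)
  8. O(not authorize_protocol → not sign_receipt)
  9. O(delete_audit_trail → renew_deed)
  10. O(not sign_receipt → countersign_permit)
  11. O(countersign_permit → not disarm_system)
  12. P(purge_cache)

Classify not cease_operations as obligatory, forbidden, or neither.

Neither

Premise 3 is O(purge_cache → not cease_operations), but O(purge_cache) is not derivable from the premises (the permission P(purge_cache) asserts only not O(not purge_cache), not O(purge_cache)), so it does not yield O(not cease_operations).
No premise or chain of K-axiom applications forces O(not cease_operations), and none forces O(cease_operations). So not cease_operations is neither obligatory nor forbidden under these norms.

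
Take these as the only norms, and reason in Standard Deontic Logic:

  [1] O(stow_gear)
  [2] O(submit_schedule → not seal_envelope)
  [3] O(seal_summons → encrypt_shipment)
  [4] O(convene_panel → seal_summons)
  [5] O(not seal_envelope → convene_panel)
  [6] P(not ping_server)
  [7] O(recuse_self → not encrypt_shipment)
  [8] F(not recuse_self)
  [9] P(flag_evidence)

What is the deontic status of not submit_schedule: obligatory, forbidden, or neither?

Obligatory

F(not recuse_self) at premise 8 means O(recuse_self).
Applying K to premise 7 (O(recuse_self → not encrypt_shipment)) and O(recuse_self) yields O(not encrypt_shipment).
Premise 3 is O(seal_summons → encrypt_shipment); contrapositively O(not encrypt_shipment → not seal_summons). Since O(not encrypt_shipment) holds, K gives O(not seal_summons).
Premise 4 is O(convene_panel → seal_summons); contrapositively O(not seal_summons → not convene_panel). Since O(not seal_summons) holds, K gives O(not convene_panel).
The contrapositive of premise 5 (O(not seal_envelope → convene_panel)) is O(not convene_panel → seal_envelope), and O(not convene_panel) is already established, so O(seal_envelope).
The contrapositive of premise 2 (O(submit_schedule → not seal_envelope)) is O(seal_envelope → not submit_schedule), and O(seal_envelope) is already established, so O(not submit_schedule).
Premises 1, 6, 9 do not contribute to this derivation.
Hence not submit_schedule is obligatory.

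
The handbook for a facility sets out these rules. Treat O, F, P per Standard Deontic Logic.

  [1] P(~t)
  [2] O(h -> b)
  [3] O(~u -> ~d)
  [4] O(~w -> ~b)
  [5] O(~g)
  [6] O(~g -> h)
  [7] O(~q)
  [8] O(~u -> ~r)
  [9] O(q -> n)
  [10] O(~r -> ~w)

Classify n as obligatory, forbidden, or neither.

Neither

Premise 9 is O(q -> n), but O(q) is not derivable from the premises, so it does not yield O(n).
No premise or chain of K-axiom applications forces O(n), and none forces O(~n). So n is neither obligatory nor forbidden under these norms.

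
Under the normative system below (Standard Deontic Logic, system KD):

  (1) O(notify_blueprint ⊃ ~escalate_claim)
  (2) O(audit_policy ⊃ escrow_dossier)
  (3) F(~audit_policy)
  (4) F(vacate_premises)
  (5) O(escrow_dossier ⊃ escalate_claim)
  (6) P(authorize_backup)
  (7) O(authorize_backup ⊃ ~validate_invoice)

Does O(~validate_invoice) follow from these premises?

Premise 7 is O(authorize_backup ⊃ ~validate_invoice), but O(authorize_backup) is not derivable from the premises (the permission P(authorize_backup) asserts only ~O(~authorize_backup), not O(authorize_backup)), so it does not yield O(~validate_invoice).
No other premise forces O(~validate_invoice). An ideal world satisfying every premise can still have ~validate_invoice false, so O(~validate_invoice) is not derivable.

No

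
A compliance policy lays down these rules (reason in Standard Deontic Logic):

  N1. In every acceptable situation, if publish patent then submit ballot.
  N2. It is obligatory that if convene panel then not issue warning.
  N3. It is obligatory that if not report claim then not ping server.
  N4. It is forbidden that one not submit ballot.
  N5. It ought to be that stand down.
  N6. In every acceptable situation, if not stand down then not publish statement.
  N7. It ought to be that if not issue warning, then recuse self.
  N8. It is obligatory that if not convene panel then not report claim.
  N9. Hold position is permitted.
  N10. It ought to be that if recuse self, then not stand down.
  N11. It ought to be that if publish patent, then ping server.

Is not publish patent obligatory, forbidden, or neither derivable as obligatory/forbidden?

Obligatory

From premise 5 we have O(stand_down).
Premise 10, O(recuse_self → ¬stand_down), contraposes to O(stand_down → ¬recuse_self); with O(stand_down) we get O(¬recuse_self).
Premise 7, O(¬issue_warning → recuse_self), contraposes to O(¬recuse_self → issue_warning); with O(¬recuse_self) we get O(issue_warning).
Premise 2, O(convene_panel → ¬issue_warning), contraposes to O(issue_warning → ¬convene_panel); with O(issue_warning) we get O(¬convene_panel).
With premise 8, O(¬convene_panel → ¬report_claim), the K-axiom yields O(¬report_claim).
Applying K to premise 3 (O(¬report_claim → ¬ping_server)) and O(¬report_claim) yields O(¬ping_server).
Premise 11, O(publish_patent → ping_server), contraposes to O(¬ping_server → ¬publish_patent); with O(¬ping_server) we get O(¬publish_patent).
Premises 1, 4, 6, 9 do not contribute to this derivation.
Hence ¬publish_patent is obligatory.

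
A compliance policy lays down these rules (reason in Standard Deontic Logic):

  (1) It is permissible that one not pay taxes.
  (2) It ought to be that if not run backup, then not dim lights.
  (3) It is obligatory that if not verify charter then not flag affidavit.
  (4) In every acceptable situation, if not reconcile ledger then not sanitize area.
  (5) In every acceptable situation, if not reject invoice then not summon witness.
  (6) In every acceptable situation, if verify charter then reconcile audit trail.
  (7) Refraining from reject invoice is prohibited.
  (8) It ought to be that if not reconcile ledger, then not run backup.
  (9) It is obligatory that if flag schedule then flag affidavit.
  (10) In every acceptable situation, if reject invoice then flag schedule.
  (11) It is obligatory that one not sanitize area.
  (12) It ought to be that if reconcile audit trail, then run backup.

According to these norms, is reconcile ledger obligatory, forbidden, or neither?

Premise 7 is F(¬reject_invoice), i.e. O(reject_invoice).
Premise 10 is O(reject_invoice → flag_schedule); since O(reject_invoice), deontic closure gives O(flag_schedule).
Applying K to premise 9 (O(flag_schedule → flag_affidavit)) and O(flag_schedule) yields O(flag_affidavit).
The contrapositive of premise 3 (O(¬verify_charter → ¬flag_affidavit)) is O(flag_affidavit → verify_charter), and O(flag_affidavit) is already established, so O(verify_charter).
Applying K to premise 6 (O(verify_charter → reconcile_audit_trail)) and O(verify_charter) yields O(reconcile_audit_trail).
With premise 12, O(reconcile_audit_trail → run_backup), the K-axiom yields O(run_backup).
The contrapositive of premise 8 (O(¬reconcile_ledger → ¬run_backup)) is O(run_backup → reconcile_ledger), and O(run_backup) is already established, so O(reconcile_ledger).
Premises 1, 2, 4, 5, 11 do not contribute to this derivation.
Hence reconcile_ledger is obligatory.

Obligatory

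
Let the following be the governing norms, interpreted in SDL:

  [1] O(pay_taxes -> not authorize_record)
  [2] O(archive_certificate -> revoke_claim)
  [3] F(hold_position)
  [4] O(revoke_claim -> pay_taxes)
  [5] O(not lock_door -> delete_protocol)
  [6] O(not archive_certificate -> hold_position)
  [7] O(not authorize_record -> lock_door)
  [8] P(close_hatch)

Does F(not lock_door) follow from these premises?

Yes

F(hold_position) at premise 3 means O(not hold_position).
Premise 6 is O(not archive_certificate -> hold_position); contrapositively O(not hold_position -> archive_certificate). Since O(not hold_position) holds, K gives O(archive_certificate).
From O(archive_certificate) and premise 2, O(archive_certificate -> revoke_claim), we obtain O(revoke_claim).
Premise 4 is O(revoke_claim -> pay_taxes); since O(revoke_claim), deontic closure gives O(pay_taxes).
From O(pay_taxes) and premise 1, O(pay_taxes -> not authorize_record), we obtain O(not authorize_record).
With premise 7, O(not authorize_record -> lock_door), the K-axiom yields O(lock_door).
Premises 5, 8 do not contribute to this derivation.
So O(lock_door) holds, i.e. F(not lock_door). The claim follows.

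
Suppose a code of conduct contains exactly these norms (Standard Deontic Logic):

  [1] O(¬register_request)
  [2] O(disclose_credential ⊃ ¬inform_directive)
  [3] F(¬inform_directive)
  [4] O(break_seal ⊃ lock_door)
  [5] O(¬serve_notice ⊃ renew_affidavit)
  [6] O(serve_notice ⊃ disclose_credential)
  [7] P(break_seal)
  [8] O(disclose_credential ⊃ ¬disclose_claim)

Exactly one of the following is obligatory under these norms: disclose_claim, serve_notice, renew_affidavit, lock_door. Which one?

Premise 3, F(¬inform_directive), is equivalent to O(inform_directive).
Premise 2 is O(disclose_credential ⊃ ¬inform_directive); contrapositively O(inform_directive ⊃ ¬disclose_credential). Since O(inform_directive) holds, K gives O(¬disclose_credential).
The contrapositive of premise 6 (O(serve_notice ⊃ disclose_credential)) is O(¬disclose_credential ⊃ ¬serve_notice), and O(¬disclose_credential) is already established, so O(¬serve_notice).
From O(¬serve_notice) and premise 5, O(¬serve_notice ⊃ renew_affidavit), we obtain O(renew_affidavit).
So O(renew_affidavit) holds — renew_affidavit is obligatory. None of the other listed options is made obligatory by any chain of premises.

renew_affidavit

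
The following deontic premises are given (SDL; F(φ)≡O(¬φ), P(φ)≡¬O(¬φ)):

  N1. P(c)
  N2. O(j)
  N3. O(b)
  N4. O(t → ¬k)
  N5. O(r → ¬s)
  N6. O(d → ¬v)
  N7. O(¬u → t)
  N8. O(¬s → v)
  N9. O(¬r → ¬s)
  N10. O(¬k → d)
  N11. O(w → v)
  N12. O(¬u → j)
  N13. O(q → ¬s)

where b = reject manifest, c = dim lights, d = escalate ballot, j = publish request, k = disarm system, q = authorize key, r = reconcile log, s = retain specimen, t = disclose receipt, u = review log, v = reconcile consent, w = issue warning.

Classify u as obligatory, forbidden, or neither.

Premises 5 and 9 cover both cases: O(r → ¬s) and O(¬r → ¬s). Since r ∨ ¬r is a tautology, O(¬s) follows.
With premise 8, O(¬s → v), the K-axiom yields O(v).
Premise 6 is O(d → ¬v); contrapositively O(v → ¬d). Since O(v) holds, K gives O(¬d).
Premise 10, O(¬k → d), contraposes to O(¬d → k); with O(¬d) we get O(k).
The contrapositive of premise 4 (O(t → ¬k)) is O(k → ¬t), and O(k) is already established, so O(¬t).
Premise 7, O(¬u → t), contraposes to O(¬t → u); with O(¬t) we get O(u).
Premises 1, 2, 3, 11, 12, 13 do not contribute to this derivation.
Hence u is obligatory.

Obligatory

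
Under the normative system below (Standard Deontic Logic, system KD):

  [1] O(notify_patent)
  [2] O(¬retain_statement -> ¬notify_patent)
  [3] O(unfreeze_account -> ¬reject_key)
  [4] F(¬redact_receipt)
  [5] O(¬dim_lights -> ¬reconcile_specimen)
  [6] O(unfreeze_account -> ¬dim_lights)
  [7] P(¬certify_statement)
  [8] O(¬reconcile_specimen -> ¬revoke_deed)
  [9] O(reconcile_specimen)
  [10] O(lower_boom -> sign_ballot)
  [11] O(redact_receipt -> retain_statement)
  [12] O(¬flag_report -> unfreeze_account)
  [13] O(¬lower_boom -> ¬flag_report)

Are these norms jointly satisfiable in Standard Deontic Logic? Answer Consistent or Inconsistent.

Consistent

Premise 2 is O(¬retain_statement -> ¬notify_patent), but O(¬retain_statement) is not derivable from the premises, so it does not yield O(¬notify_patent).
So O(¬notify_patent) is not derivable, and the apparent clash with O(notify_patent) does not arise.
A world satisfying every obligation exists (e.g. certify_statement=false, dim_lights=true, flag_report=true, lower_boom=true, notify_patent=true, reconcile_specimen=true, redact_receipt=true, reject_key=false, retain_statement=true, revoke_deed=false, sign_ballot=true, unfreeze_account=false); no atom is both obligatory and forbidden, so the set is consistent.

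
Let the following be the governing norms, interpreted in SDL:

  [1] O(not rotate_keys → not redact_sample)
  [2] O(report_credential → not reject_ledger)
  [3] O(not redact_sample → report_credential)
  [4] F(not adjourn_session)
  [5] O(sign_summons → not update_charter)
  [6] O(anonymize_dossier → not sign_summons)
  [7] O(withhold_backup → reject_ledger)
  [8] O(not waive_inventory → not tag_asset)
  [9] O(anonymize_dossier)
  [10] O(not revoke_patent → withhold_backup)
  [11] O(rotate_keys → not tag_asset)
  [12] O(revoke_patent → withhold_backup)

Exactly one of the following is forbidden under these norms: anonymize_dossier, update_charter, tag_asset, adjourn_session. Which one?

tag_asset

Premises 10 and 12 cover both cases: O(not revoke_patent → withhold_backup) and O(revoke_patent → withhold_backup). Since not revoke_patent ∨ revoke_patent is a tautology, O(withhold_backup) follows.
From O(withhold_backup) and premise 7, O(withhold_backup → reject_ledger), we obtain O(reject_ledger).
Premise 2 is O(report_credential → not reject_ledger); contrapositively O(reject_ledger → not report_credential). Since O(reject_ledger) holds, K gives O(not report_credential).
Premise 3 is O(not redact_sample → report_credential); contrapositively O(not report_credential → redact_sample). Since O(not report_credential) holds, K gives O(redact_sample).
Premise 1, O(not rotate_keys → not redact_sample), contraposes to O(redact_sample → rotate_keys); with O(redact_sample) we get O(rotate_keys).
From O(rotate_keys) and premise 11, O(rotate_keys → not tag_asset), we obtain O(not tag_asset).
So O(not tag_asset) holds, i.e. tag_asset is forbidden. None of the other listed options is forbidden under the premises.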